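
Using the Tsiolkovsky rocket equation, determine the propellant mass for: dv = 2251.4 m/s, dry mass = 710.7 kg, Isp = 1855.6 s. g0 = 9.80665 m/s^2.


ve = Isp * g0 = 1855.6 * 9.80665 = 18197.219740 m/s
mass ratio = exp(dv/ve) = exp(2251.4/18197.219740) = 1.13170144
m_prop = m_dry * (mr - 1) = 710.7 * (1.13170144 - 1)
m_prop = 93.6002 kg

93.6002 kg


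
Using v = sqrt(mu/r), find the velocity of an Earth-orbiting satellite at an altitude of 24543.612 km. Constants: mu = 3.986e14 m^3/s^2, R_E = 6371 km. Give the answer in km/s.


r = R_E + alt = 6371.0 + 24543.612 = 30914.6120 km = 3.0914612e+07 m
v = sqrt(mu/r) = sqrt(3.986e14 / 3.0914612e+07) = 3590.7630 m/s = 3.5908 km/s

3.5908 km/s


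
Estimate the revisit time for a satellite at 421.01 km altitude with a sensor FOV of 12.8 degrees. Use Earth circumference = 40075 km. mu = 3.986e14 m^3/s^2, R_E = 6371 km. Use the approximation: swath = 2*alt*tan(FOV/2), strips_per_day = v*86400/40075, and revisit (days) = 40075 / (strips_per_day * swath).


swath = 2*421.01*tan(0.1117011) = 94.4477 km
v = sqrt(mu/r) = 7660.7182 m/s = 7.6607 km/s
strips/day = v*86400/40075 = 7.6607*86400/40075 = 16.5162
coverage/day = strips * swath = 16.5162 * 94.4477 = 1559.9151 km
revisit = 40075 / 1559.9151 = 25.6905 days

25.6905 days


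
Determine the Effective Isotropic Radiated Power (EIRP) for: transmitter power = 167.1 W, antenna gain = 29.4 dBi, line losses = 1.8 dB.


Pt = 167.1 W = 22.2298 dBW
EIRP = Pt_dBW + Gt - losses = 22.2298 + 29.4 - 1.8 = 49.8298 dBW

49.8298 dBW


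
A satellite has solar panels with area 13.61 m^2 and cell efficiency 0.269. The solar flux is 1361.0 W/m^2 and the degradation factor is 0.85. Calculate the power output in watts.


P = area * eta * S * degradation
P = 13.61 * 0.269 * 1361.0 * 0.85
P = 4235.3320 W

4235.3320 W


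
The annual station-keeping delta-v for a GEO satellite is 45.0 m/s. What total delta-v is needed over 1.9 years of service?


dV = rate * years = 45.0 * 1.9
dV = 85.5000 m/s

85.5000 m/s


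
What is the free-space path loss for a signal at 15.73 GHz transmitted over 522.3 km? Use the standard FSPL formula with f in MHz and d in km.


f = 15.73 GHz = 15730.0000 MHz
d = 522.3 km
FSPL = 32.44 + 20*log10(15730.0000) + 20*log10(522.3)
FSPL = 32.44 + 83.9346 + 54.3584
FSPL = 170.7330 dB

170.7330 dB


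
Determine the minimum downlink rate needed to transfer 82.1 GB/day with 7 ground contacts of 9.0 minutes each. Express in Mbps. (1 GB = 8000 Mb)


total contact time = 7 * 9.0 * 60 = 3780.0000 s
data = 82.1 GB = 656800.0000 Mb
rate = 656800.0000 / 3780.0000 = 173.7566 Mbps

173.7566 Mbps


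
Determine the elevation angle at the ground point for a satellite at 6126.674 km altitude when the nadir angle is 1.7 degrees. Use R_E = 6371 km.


r = R_E + alt = 12497.6740 km
Law of sines in the satellite / Earth-center / ground-point triangle:
  sin(nadir)/R_E = sin(90 + el)/r  =>  cos(el) = (r/R_E)*sin(nadir)
cos(el) = (12497.6740 / 6371.0000) * sin(1.7 deg) = 0.0581948
el = arccos(0.0581948) = 86.6638 deg
(Earth-central angle = 90 - nadir - el = 1.6362 deg)

86.6638 degrees


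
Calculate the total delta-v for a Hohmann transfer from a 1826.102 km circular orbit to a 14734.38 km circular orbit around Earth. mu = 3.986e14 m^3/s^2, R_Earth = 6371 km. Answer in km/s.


r1 = 8197.1020 km = 8.197102e+06 m
r2 = 21105.3800 km = 2.110538e+07 m
dv1 = sqrt(mu/r1)*(sqrt(2*r2/(r1+r2)) - 1) = 1396.1661 m/s
dv2 = sqrt(mu/r2)*(1 - sqrt(2*r1/(r1+r2))) = 1095.2121 m/s
total dv = |dv1| + |dv2| = 1396.1661 + 1095.2121 = 2491.3782 m/s = 2.4914 km/s

2.4914 km/s


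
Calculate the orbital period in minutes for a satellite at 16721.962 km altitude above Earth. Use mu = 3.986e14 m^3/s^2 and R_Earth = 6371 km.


r = 23092.9620 km = 2.3092962e+07 m
T = 2*pi*sqrt(r^3/mu) = 2*pi*sqrt(1.2315128e+22 / 3.986e14)
T = 34924.5390 s = 582.0757 min

582.0757 minutes


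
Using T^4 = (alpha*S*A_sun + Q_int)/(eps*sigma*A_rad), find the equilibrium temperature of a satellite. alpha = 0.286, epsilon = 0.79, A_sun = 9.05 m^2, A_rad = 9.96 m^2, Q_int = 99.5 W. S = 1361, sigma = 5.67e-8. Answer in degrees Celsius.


Numerator = alpha*S*A_sun + Q_int = 0.286*1361*9.05 + 99.5 = 3622.1763 W
Denominator = eps*sigma*A_rad = 0.79*5.67e-8*9.96 = 4.4613828e-07 W/K^4
T^4 = 8.1189543e+09 K^4
T = 300.1753 K = 27.0253 C

27.0253 degrees Celsius


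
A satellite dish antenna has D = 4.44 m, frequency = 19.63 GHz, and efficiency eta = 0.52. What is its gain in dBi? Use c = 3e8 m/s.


lambda = c/f = 3e8 / 1.963e+10 = 0.01528273 m
G = eta*(pi*D/lambda)^2 = 0.52*(pi*4.44/0.01528273)^2
G = 433178.7253 (linear)
G = 10*log10(433178.7253) = 56.3667 dBi

56.3667 dBi


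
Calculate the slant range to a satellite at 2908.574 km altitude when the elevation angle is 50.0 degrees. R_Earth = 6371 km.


h = 2908.574 km, el = 50.0 deg
d = -R_E*sin(el) + sqrt((R_E*sin(el))^2 + 2*R_E*h + h^2)
d = -6371.0000*sin(0.8726646) + sqrt((6371.0000*0.7660444)^2 + 2*6371.0000*2908.574 + 2908.574^2)
d = 3446.5851 km

3446.5851 km


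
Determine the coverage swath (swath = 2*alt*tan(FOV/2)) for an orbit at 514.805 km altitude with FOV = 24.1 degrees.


FOV = 24.1 deg = 0.4206243 rad
swath = 2 * alt * tan(FOV/2) = 2 * 514.805 * tan(0.2103122)
swath = 2 * 514.805 * 0.2134688
swath = 219.7896 km

219.7896 km


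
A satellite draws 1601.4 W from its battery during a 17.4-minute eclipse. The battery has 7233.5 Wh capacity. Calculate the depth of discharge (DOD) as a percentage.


E_used = P * t / 60 = 1601.4 * 17.4 / 60 = 464.4060 Wh
DOD = E_used / E_total * 100 = 464.4060 / 7233.5 * 100
DOD = 6.4202 %

6.4202 %


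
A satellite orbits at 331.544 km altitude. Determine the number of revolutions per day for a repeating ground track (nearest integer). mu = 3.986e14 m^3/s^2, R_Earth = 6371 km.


r = 6.702544e+06 m
T = 2*pi*sqrt(r^3/mu) = 5460.9818 s = 91.0164 min
revs/day = 1440 / 91.0164 = 15.8213
Rounded: 16 revolutions per day

16 revolutions per day


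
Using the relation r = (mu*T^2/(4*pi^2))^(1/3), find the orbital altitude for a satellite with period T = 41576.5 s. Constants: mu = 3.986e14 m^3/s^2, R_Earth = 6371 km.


T = 41576.5 s
r = (mu*T^2/(4*pi^2))^(1/3) = (3.986e14 * 41576.5^2 / (4*pi^2))^(1/3)
r = 2.5939273e+07 m = 25939.2732 km
alt = r - R_E = 25939.2732 - 6371 = 19568.2732 km

19568.2732 km


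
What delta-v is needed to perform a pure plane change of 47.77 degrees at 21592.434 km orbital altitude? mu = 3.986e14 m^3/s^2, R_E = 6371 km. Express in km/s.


r = 27963.4340 km = 2.7963434e+07 m
V = sqrt(mu/r) = 3775.4906 m/s
di = 47.77 deg = 0.8337438 rad
dV = 2*V*sin(di/2) = 2*3775.4906*sin(0.4168719)
dV = 3057.4091 m/s = 3.0574 km/s

3.0574 km/s


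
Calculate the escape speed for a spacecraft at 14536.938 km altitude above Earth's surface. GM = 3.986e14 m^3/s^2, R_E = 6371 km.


r = 6371.0 + 14536.938 = 20907.9380 km = 2.0907938e+07 m
v_esc = sqrt(2*mu/r) = sqrt(2*3.986e14 / 2.0907938e+07)
v_esc = 6174.8732 m/s = 6.1749 km/s

6.1749 km/s


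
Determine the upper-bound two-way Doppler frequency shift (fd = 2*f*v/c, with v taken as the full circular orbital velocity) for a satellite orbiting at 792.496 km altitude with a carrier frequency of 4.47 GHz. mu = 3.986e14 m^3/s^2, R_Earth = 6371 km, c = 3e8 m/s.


r = 7.163496e+06 m
v = sqrt(mu/r) = 7459.4385 m/s (worst-case radial velocity)
f = 4.47 GHz = 4.47e+09 Hz
fd = 2*f*v/c = 2*4.47e+09*7459.4385/3.0e+08
fd = 222291.2663 Hz

222291.2663 Hz


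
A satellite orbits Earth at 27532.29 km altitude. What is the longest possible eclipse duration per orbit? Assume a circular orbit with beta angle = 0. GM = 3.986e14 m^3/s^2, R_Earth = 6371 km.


r = 33903.2900 km
T = 1035.4348 min
Eclipse fraction = arcsin(R_E/r)/pi = arcsin(6371.0000/33903.2900)/pi
= arcsin(0.1879169)/pi = 0.06017355
Eclipse duration = 0.06017355 * 1035.4348 = 62.3058 min

62.3058 minutes


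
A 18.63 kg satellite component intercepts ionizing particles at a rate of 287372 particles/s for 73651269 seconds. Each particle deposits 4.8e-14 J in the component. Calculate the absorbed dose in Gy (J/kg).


Total energy deposited = rate * time * E_per
  = 287372 * 73651269 * 4.8e-14 = 1.0159 J
Dose = E_total / mass = 1.0159 / 18.63
Dose = 0.05453221 Gy

0.0545 Gy


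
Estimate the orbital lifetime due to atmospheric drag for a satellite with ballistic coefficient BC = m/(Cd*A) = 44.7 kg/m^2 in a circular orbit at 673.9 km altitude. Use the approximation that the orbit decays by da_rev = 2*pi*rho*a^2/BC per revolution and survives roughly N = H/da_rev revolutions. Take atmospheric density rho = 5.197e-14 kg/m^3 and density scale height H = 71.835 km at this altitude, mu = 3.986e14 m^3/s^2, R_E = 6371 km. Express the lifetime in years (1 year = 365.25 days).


a = R_E + alt = 7044.9000 km = 7.0449e+06 m
da_rev = 2*pi*rho*a^2/BC = 2*pi*5.197e-14*(7.0449e+06)^2/44.7 = 0.362555692 m per revolution
N = H/da_rev = 71835.0000 m / 0.362555692 m = 198135.0772 revolutions
P = 2*pi*sqrt(a^3/mu) = 5884.6884 s
lifetime = N*P = 198135.0772 * 5884.6884 = 1.1659632e+09 s = 13494.9443 days
years = 13494.9443 / 365.25 = 36.9471 years

36.9471 years


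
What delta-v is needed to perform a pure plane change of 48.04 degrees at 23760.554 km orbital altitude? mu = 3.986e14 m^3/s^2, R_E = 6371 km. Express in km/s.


r = 30131.5540 km = 3.0131554e+07 m
V = sqrt(mu/r) = 3637.1221 m/s
di = 48.04 deg = 0.8384562 rad
dV = 2*V*sin(di/2) = 2*3637.1221*sin(0.4192281)
dV = 2961.0212 m/s = 2.9610 km/s

2.9610 km/s


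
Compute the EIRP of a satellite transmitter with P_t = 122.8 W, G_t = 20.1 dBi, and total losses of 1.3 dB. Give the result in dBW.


Pt = 122.8 W = 20.8920 dBW
EIRP = Pt_dBW + Gt - losses = 20.8920 + 20.1 - 1.3 = 39.6920 dBW

39.6920 dBW


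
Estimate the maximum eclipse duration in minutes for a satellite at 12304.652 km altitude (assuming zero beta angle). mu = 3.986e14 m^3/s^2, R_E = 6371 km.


r = 18675.6520 km
T = 423.3247 min
Eclipse fraction = arcsin(R_E/r)/pi = arcsin(6371.0000/18675.6520)/pi
= arcsin(0.3411394)/pi = 0.1108128
Eclipse duration = 0.1108128 * 423.3247 = 46.9098 min

46.9098 minutes


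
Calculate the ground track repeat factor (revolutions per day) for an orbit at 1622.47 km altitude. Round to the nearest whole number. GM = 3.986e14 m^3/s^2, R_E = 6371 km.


r = 7.99347e+06 m
T = 2*pi*sqrt(r^3/mu) = 7112.3684 s = 118.5395 min
revs/day = 1440 / 118.5395 = 12.1479
Rounded: 12 revolutions per day

12 revolutions per day


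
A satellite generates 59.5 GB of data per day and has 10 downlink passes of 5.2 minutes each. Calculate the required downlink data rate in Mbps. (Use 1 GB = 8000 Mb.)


total contact time = 10 * 5.2 * 60 = 3120.0000 s
data = 59.5 GB = 476000.0000 Mb
rate = 476000.0000 / 3120.0000 = 152.5641 Mbps

152.5641 Mbps


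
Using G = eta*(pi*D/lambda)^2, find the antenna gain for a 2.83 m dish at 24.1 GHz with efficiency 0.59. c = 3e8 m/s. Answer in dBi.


lambda = c/f = 3e8 / 2.41e+10 = 0.01244813 m
G = eta*(pi*D/lambda)^2 = 0.59*(pi*2.83/0.01244813)^2
G = 300965.1459 (linear)
G = 10*log10(300965.1459) = 54.7852 dBi

54.7852 dBi


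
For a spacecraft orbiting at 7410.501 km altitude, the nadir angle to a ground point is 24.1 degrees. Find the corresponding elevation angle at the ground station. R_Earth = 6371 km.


r = R_E + alt = 13781.5010 km
Law of sines in the satellite / Earth-center / ground-point triangle:
  sin(nadir)/R_E = sin(90 + el)/r  =>  cos(el) = (r/R_E)*sin(nadir)
cos(el) = (13781.5010 / 6371.0000) * sin(24.1 deg) = 0.8832847
el = arccos(0.8832847) = 27.9588 deg
(Earth-central angle = 90 - nadir - el = 37.9412 deg)

27.9588 degrees


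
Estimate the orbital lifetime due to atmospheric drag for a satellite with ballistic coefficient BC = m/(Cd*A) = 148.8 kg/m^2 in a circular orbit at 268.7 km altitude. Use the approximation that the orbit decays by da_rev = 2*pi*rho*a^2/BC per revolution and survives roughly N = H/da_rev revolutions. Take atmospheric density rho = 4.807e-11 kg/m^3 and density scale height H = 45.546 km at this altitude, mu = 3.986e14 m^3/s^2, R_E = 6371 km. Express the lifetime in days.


a = R_E + alt = 6639.7000 km = 6.6397e+06 m
da_rev = 2*pi*rho*a^2/BC = 2*pi*4.807e-11*(6.6397e+06)^2/148.8 = 89.484533 m per revolution
N = H/da_rev = 45546.0000 m / 89.484533 m = 508.9818 revolutions
P = 2*pi*sqrt(a^3/mu) = 5384.3577 s
lifetime = N*P = 508.9818 * 5384.3577 = 2.7405402e+06 s = 31.7192 days

31.7192 days


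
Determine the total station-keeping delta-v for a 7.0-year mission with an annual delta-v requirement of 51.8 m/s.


dV = rate * years = 51.8 * 7.0
dV = 362.6000 m/s

362.6000 m/s


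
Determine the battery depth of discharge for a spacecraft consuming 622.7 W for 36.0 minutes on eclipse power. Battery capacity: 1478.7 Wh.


E_used = P * t / 60 = 622.7 * 36.0 / 60 = 373.6200 Wh
DOD = E_used / E_total * 100 = 373.6200 / 1478.7 * 100
DOD = 25.2668 %

25.2668 %


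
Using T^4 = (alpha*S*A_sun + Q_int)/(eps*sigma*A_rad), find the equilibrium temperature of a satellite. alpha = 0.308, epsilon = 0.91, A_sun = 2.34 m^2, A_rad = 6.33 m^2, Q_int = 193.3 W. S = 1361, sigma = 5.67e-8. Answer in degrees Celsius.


Numerator = alpha*S*A_sun + Q_int = 0.308*1361*2.34 + 193.3 = 1174.1999 W
Denominator = eps*sigma*A_rad = 0.91*5.67e-8*6.33 = 3.2660901e-07 W/K^4
T^4 = 3.5951241e+09 K^4
T = 244.8660 K = -28.2840 C

-28.2840 degrees Celsius


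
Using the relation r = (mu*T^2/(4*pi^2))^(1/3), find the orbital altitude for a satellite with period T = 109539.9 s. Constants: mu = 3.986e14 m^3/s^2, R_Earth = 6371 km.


T = 109539.9 s
r = (mu*T^2/(4*pi^2))^(1/3) = (3.986e14 * 109539.9^2 / (4*pi^2))^(1/3)
r = 4.948126e+07 m = 49481.2595 km
alt = r - R_E = 49481.2595 - 6371 = 43110.2595 km

43110.2595 km


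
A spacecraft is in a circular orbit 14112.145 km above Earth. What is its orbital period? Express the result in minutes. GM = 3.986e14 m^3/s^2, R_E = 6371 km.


r = 20483.1450 km = 2.0483145e+07 m
T = 2*pi*sqrt(r^3/mu) = 2*pi*sqrt(8.5938925e+21 / 3.986e14)
T = 29174.6853 s = 486.2448 min

486.2448 minutes


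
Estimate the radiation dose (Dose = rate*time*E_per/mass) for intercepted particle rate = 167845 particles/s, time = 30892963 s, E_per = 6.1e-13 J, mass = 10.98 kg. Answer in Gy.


Total energy deposited = rate * time * E_per
  = 167845 * 30892963 * 6.1e-13 = 3.1630 J
Dose = E_total / mass = 3.1630 / 10.98
Dose = 0.2880683 Gy

0.2881 Gy


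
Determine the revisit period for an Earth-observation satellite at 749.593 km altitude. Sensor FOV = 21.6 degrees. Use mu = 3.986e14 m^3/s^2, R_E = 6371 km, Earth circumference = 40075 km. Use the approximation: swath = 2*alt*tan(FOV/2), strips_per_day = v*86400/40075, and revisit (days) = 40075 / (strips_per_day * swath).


swath = 2*749.593*tan(0.1884956) = 285.9850 km
v = sqrt(mu/r) = 7481.8770 m/s = 7.4819 km/s
strips/day = v*86400/40075 = 7.4819*86400/40075 = 16.1306
coverage/day = strips * swath = 16.1306 * 285.9850 = 4613.1127 km
revisit = 40075 / 4613.1127 = 8.6872 days

8.6872 days


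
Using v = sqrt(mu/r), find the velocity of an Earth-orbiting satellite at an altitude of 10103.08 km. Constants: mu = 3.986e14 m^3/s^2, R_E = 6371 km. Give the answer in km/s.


r = R_E + alt = 6371.0 + 10103.08 = 16474.0800 km = 1.647408e+07 m
v = sqrt(mu/r) = sqrt(3.986e14 / 1.647408e+07) = 4918.9008 m/s = 4.9189 km/s

4.9189 km/s


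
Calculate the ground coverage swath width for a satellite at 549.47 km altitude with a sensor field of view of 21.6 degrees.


FOV = 21.6 deg = 0.3769911 rad
swath = 2 * alt * tan(FOV/2) = 2 * 549.47 * tan(0.1884956)
swath = 2 * 549.47 * 0.1907602
swath = 209.6340 km

209.6340 km


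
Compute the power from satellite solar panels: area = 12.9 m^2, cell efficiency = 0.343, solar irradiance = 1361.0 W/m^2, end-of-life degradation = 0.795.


P = area * eta * S * degradation
P = 12.9 * 0.343 * 1361.0 * 0.795
P = 4787.5033 W

4787.5033 W


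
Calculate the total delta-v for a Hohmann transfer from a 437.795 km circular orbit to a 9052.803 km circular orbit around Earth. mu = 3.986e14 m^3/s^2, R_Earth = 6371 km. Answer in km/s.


r1 = 6808.7950 km = 6.808795e+06 m
r2 = 15423.8030 km = 1.5423803e+07 m
dv1 = sqrt(mu/r1)*(sqrt(2*r2/(r1+r2)) - 1) = 1361.3104 m/s
dv2 = sqrt(mu/r2)*(1 - sqrt(2*r1/(r1+r2))) = 1105.0395 m/s
total dv = |dv1| + |dv2| = 1361.3104 + 1105.0395 = 2466.3499 m/s = 2.4663 km/s

2.4663 km/s


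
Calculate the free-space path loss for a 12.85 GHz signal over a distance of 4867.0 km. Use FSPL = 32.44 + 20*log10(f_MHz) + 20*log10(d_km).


f = 12.85 GHz = 12850.0000 MHz
d = 4867.0 km
FSPL = 32.44 + 20*log10(12850.0000) + 20*log10(4867.0)
FSPL = 32.44 + 82.1781 + 73.7452
FSPL = 188.3633 dB

188.3633 dB


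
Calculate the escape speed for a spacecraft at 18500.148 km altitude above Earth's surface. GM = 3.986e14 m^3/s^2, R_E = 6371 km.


r = 6371.0 + 18500.148 = 24871.1480 km = 2.4871148e+07 m
v_esc = sqrt(2*mu/r) = sqrt(2*3.986e14 / 2.4871148e+07)
v_esc = 5661.5550 m/s = 5.6616 km/s

5.6616 km/s


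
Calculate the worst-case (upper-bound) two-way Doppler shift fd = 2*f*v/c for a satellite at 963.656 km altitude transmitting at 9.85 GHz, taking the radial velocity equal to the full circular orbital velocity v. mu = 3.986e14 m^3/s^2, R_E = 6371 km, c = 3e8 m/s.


r = 7.334656e+06 m
v = sqrt(mu/r) = 7371.8887 m/s (worst-case radial velocity)
f = 9.85 GHz = 9.85e+09 Hz
fd = 2*f*v/c = 2*9.85e+09*7371.8887/3.0e+08
fd = 484087.3608 Hz

484087.3608 Hz


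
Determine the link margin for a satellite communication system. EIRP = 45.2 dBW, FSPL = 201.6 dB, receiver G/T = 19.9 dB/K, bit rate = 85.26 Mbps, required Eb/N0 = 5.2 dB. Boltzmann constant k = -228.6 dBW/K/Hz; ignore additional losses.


C/N0 = EIRP - FSPL + G/T - k = 45.2 - 201.6 + 19.9 - (-228.6)
C/N0 = 92.1000 dB-Hz
R_b = 85.26 Mbps = 8.526e+07 bps -> 10*log10(R_b) = 79.3075 dB-Hz
Eb/N0 = C/N0 - 10*log10(R_b) = 92.1000 - 79.3075 = 12.7925 dB
Margin = Eb/N0 - Eb/N0_req = 12.7925 - 5.2 = 7.5925 dB (link closes)

7.5925 dB


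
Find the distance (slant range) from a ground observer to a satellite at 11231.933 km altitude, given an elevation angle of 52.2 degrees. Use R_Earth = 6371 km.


h = 11231.933 km, el = 52.2 deg
d = -R_E*sin(el) + sqrt((R_E*sin(el))^2 + 2*R_E*h + h^2)
d = -6371.0000*sin(0.9110619) + sqrt((6371.0000*0.790155)^2 + 2*6371.0000*11231.933 + 11231.933^2)
d = 12130.2909 km

12130.2909 km


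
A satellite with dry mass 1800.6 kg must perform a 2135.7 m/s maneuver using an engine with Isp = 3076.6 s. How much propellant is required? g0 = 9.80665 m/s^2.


ve = Isp * g0 = 3076.6 * 9.80665 = 30171.139390 m/s
mass ratio = exp(dv/ve) = exp(2135.7/30171.139390) = 1.07335171
m_prop = m_dry * (mr - 1) = 1800.6 * (1.07335171 - 1)
m_prop = 132.0771 kg

132.0771 kg


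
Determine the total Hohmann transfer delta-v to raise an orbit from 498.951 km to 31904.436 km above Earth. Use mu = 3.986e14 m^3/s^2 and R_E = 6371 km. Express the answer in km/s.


r1 = 6869.9510 km = 6.869951e+06 m
r2 = 38275.4360 km = 3.8275436e+07 m
dv1 = sqrt(mu/r1)*(sqrt(2*r2/(r1+r2)) - 1) = 2301.6865 m/s
dv2 = sqrt(mu/r2)*(1 - sqrt(2*r1/(r1+r2))) = 1446.7693 m/s
total dv = |dv1| + |dv2| = 2301.6865 + 1446.7693 = 3748.4558 m/s = 3.7485 km/s

3.7485 km/s


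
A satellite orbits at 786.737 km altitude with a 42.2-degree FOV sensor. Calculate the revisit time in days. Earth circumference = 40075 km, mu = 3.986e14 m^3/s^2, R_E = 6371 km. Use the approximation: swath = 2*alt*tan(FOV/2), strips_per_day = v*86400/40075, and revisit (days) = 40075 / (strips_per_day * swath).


swath = 2*786.737*tan(0.3682645) = 607.1531 km
v = sqrt(mu/r) = 7462.4387 m/s = 7.4624 km/s
strips/day = v*86400/40075 = 7.4624*86400/40075 = 16.0887
coverage/day = strips * swath = 16.0887 * 607.1531 = 9768.3047 km
revisit = 40075 / 9768.3047 = 4.1026 days

4.1026 days


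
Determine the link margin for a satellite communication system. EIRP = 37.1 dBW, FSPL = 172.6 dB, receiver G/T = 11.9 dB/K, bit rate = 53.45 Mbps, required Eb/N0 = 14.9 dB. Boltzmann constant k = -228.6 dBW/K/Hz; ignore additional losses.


C/N0 = EIRP - FSPL + G/T - k = 37.1 - 172.6 + 11.9 - (-228.6)
C/N0 = 105.0000 dB-Hz
R_b = 53.45 Mbps = 5.345e+07 bps -> 10*log10(R_b) = 77.2795 dB-Hz
Eb/N0 = C/N0 - 10*log10(R_b) = 105.0000 - 77.2795 = 27.7205 dB
Margin = Eb/N0 - Eb/N0_req = 27.7205 - 14.9 = 12.8205 dB (link closes)

12.8205 dB


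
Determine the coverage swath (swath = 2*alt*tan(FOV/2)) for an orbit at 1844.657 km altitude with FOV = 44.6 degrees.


FOV = 44.6 deg = 0.7784168 rad
swath = 2 * alt * tan(FOV/2) = 2 * 1844.657 * tan(0.3892084)
swath = 2 * 1844.657 * 0.4101299
swath = 1513.0979 km

1513.0979 km


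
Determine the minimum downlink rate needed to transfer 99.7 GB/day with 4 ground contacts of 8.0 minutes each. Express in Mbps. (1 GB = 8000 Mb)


total contact time = 4 * 8.0 * 60 = 1920.0000 s
data = 99.7 GB = 797600.0000 Mb
rate = 797600.0000 / 1920.0000 = 415.4167 Mbps

415.4167 Mbps


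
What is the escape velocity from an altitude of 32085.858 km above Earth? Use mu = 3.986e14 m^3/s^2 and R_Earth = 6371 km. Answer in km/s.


r = 6371.0 + 32085.858 = 38456.8580 km = 3.8456858e+07 m
v_esc = sqrt(2*mu/r) = sqrt(2*3.986e14 / 3.8456858e+07)
v_esc = 4552.9905 m/s = 4.5530 km/s

4.5530 km/s


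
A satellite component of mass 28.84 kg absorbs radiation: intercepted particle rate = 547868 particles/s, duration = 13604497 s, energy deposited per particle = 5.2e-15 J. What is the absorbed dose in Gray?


Total energy deposited = rate * time * E_per
  = 547868 * 13604497 * 5.2e-15 = 0.03875804 J
Dose = E_total / mass = 0.03875804 / 28.84
Dose = 0.001343899 Gy

0.0013 Gy


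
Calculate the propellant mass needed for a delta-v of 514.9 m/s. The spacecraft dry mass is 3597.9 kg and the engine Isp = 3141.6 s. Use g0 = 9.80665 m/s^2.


ve = Isp * g0 = 3141.6 * 9.80665 = 30808.571640 m/s
mass ratio = exp(dv/ve) = exp(514.9/30808.571640) = 1.01685332
m_prop = m_dry * (mr - 1) = 3597.9 * (1.01685332 - 1)
m_prop = 60.6366 kg

60.6366 kg


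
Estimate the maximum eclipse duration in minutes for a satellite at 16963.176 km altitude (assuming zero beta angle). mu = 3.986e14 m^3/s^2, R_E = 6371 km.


r = 23334.1760 km
T = 591.2194 min
Eclipse fraction = arcsin(R_E/r)/pi = arcsin(6371.0000/23334.1760)/pi
= arcsin(0.273033)/pi = 0.08802682
Eclipse duration = 0.08802682 * 591.2194 = 52.0432 min

52.0432 minutes


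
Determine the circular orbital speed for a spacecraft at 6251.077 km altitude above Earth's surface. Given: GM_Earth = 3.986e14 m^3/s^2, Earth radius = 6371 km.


r = R_E + alt = 6371.0 + 6251.077 = 12622.0770 km = 1.2622077e+07 m
v = sqrt(mu/r) = sqrt(3.986e14 / 1.2622077e+07) = 5619.5719 m/s = 5.6196 km/s

5.6196 km/s


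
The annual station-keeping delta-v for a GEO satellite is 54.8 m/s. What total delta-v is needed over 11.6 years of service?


dV = rate * years = 54.8 * 11.6
dV = 635.6800 m/s

635.6800 m/s


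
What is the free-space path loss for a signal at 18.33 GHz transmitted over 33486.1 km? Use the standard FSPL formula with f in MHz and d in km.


f = 18.33 GHz = 18330.0000 MHz
d = 33486.1 km
FSPL = 32.44 + 20*log10(18330.0000) + 20*log10(33486.1)
FSPL = 32.44 + 85.2632 + 90.4973
FSPL = 208.2005 dB

208.2005 dB


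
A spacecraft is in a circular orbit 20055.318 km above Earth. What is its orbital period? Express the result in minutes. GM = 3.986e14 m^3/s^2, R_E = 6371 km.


r = 26426.3180 km = 2.6426318e+07 m
T = 2*pi*sqrt(r^3/mu) = 2*pi*sqrt(1.8454827e+22 / 3.986e14)
T = 42752.9618 s = 712.5494 min

712.5494 minutes


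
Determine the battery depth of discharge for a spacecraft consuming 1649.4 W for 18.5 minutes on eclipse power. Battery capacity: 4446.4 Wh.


E_used = P * t / 60 = 1649.4 * 18.5 / 60 = 508.5650 Wh
DOD = E_used / E_total * 100 = 508.5650 / 4446.4 * 100
DOD = 11.4377 %

11.4377 %


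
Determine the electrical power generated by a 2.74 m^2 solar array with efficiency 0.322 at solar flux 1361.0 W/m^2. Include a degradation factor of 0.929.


P = area * eta * S * degradation
P = 2.74 * 0.322 * 1361.0 * 0.929
P = 1115.5275 W

1115.5275 W


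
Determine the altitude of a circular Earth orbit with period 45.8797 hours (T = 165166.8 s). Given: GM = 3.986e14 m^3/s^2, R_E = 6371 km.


T = 165166.8 s
r = (mu*T^2/(4*pi^2))^(1/3) = (3.986e14 * 165166.8^2 / (4*pi^2))^(1/3)
r = 6.5064039e+07 m = 65064.0394 km
alt = r - R_E = 65064.0394 - 6371 = 58693.0394 km

58693.0394 km


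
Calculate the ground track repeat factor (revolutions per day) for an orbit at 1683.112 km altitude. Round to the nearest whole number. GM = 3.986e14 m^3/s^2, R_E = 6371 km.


r = 8.054112e+06 m
T = 2*pi*sqrt(r^3/mu) = 7193.4581 s = 119.8910 min
revs/day = 1440 / 119.8910 = 12.0109
Rounded: 12 revolutions per day

12 revolutions per day


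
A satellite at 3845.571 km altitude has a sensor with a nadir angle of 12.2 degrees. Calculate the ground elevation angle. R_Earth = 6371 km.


r = R_E + alt = 10216.5710 km
Law of sines in the satellite / Earth-center / ground-point triangle:
  sin(nadir)/R_E = sin(90 + el)/r  =>  cos(el) = (r/R_E)*sin(nadir)
cos(el) = (10216.5710 / 6371.0000) * sin(12.2 deg) = 0.3388816
el = arccos(0.3388816) = 70.1912 deg
(Earth-central angle = 90 - nadir - el = 7.6088 deg)

70.1912 degrees


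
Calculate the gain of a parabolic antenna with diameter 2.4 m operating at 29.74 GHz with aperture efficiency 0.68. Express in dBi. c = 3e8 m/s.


lambda = c/f = 3e8 / 2.974e+10 = 0.01008742 m
G = eta*(pi*D/lambda)^2 = 0.68*(pi*2.4/0.01008742)^2
G = 379901.1082 (linear)
G = 10*log10(379901.1082) = 55.7967 dBi

55.7967 dBi


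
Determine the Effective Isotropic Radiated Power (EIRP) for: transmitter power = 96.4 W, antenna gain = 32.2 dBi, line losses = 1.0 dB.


Pt = 96.4 W = 19.8408 dBW
EIRP = Pt_dBW + Gt - losses = 19.8408 + 32.2 - 1.0 = 51.0408 dBW

51.0408 dBW


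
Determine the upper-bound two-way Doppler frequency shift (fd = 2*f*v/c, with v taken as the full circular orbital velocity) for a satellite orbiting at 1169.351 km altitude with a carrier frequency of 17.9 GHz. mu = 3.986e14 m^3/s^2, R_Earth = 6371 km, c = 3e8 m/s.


r = 7.540351e+06 m
v = sqrt(mu/r) = 7270.6438 m/s (worst-case radial velocity)
f = 17.9 GHz = 1.79e+10 Hz
fd = 2*f*v/c = 2*1.79e+10*7270.6438/3.0e+08
fd = 867630.1551 Hz

867630.1551 Hz


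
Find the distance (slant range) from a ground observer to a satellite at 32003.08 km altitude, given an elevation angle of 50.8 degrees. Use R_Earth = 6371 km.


h = 32003.08 km, el = 50.8 deg
d = -R_E*sin(el) + sqrt((R_E*sin(el))^2 + 2*R_E*h + h^2)
d = -6371.0000*sin(0.8866273) + sqrt((6371.0000*0.7749445)^2 + 2*6371.0000*32003.08 + 32003.08^2)
d = 33225.0618 km

33225.0618 km


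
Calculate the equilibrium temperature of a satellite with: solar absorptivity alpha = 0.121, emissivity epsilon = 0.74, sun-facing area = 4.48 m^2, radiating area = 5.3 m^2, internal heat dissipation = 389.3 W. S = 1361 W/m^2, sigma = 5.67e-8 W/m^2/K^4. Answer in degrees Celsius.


Numerator = alpha*S*A_sun + Q_int = 0.121*1361*4.48 + 389.3 = 1127.0709 W
Denominator = eps*sigma*A_rad = 0.74*5.67e-8*5.3 = 2.223774e-07 W/K^4
T^4 = 5.0682798e+09 K^4
T = 266.8180 K = -6.3320 C

-6.3320 degrees Celsius


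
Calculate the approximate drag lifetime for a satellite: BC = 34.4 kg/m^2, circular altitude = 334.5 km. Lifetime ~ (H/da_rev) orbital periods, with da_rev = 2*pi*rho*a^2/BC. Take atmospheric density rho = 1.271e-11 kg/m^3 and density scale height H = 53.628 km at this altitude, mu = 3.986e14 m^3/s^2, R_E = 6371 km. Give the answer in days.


a = R_E + alt = 6705.5000 km = 6.7055e+06 m
da_rev = 2*pi*rho*a^2/BC = 2*pi*1.271e-11*(6.7055e+06)^2/34.4 = 104.382888 m per revolution
N = H/da_rev = 53628.0000 m / 104.382888 m = 513.7624 revolutions
P = 2*pi*sqrt(a^3/mu) = 5464.5949 s
lifetime = N*P = 513.7624 * 5464.5949 = 2.8075032e+06 s = 32.4943 days

32.4943 days


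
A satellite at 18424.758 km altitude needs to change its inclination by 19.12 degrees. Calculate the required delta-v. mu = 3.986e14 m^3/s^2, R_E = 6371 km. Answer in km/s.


r = 24795.7580 km = 2.4795758e+07 m
V = sqrt(mu/r) = 4009.4052 m/s
di = 19.12 deg = 0.333707 rad
dV = 2*V*sin(di/2) = 2*4009.4052*sin(0.1668535)
dV = 1331.7669 m/s = 1.3318 km/s

1.3318 km/s


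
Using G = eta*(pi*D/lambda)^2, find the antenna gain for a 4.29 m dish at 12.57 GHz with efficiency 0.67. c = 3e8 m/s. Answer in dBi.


lambda = c/f = 3e8 / 1.257e+10 = 0.02386635 m
G = eta*(pi*D/lambda)^2 = 0.67*(pi*4.29/0.02386635)^2
G = 213657.0257 (linear)
G = 10*log10(213657.0257) = 53.2972 dBi

53.2972 dBi


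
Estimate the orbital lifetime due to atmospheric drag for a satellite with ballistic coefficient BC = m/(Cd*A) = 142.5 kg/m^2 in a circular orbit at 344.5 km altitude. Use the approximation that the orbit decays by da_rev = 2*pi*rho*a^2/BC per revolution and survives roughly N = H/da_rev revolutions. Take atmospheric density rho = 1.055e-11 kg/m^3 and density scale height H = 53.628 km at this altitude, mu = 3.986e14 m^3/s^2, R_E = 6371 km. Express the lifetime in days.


a = R_E + alt = 6715.5000 km = 6.7155e+06 m
da_rev = 2*pi*rho*a^2/BC = 2*pi*1.055e-11*(6.7155e+06)^2/142.5 = 20.978487 m per revolution
N = H/da_rev = 53628.0000 m / 20.978487 m = 2556.3330 revolutions
P = 2*pi*sqrt(a^3/mu) = 5476.8236 s
lifetime = N*P = 2556.3330 * 5476.8236 = 1.4000585e+07 s = 162.0438 days

162.0438 days


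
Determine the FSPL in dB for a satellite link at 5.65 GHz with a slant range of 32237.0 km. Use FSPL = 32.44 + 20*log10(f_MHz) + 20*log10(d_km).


f = 5.65 GHz = 5650.0000 MHz
d = 32237.0 km
FSPL = 32.44 + 20*log10(5650.0000) + 20*log10(32237.0)
FSPL = 32.44 + 75.0410 + 90.1671
FSPL = 197.6481 dB

197.6481 dB


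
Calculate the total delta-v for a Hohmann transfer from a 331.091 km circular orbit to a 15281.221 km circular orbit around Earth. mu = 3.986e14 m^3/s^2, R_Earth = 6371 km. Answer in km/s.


r1 = 6702.0910 km = 6.702091e+06 m
r2 = 21652.2210 km = 2.1652221e+07 m
dv1 = sqrt(mu/r1)*(sqrt(2*r2/(r1+r2)) - 1) = 1818.6608 m/s
dv2 = sqrt(mu/r2)*(1 - sqrt(2*r1/(r1+r2))) = 1340.5532 m/s
total dv = |dv1| + |dv2| = 1818.6608 + 1340.5532 = 3159.2140 m/s = 3.1592 km/s

3.1592 km/s


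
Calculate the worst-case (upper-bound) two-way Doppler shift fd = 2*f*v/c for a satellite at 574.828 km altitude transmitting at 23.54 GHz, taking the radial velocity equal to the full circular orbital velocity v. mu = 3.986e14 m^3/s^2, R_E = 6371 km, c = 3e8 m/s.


r = 6.945828e+06 m
v = sqrt(mu/r) = 7575.4186 m/s (worst-case radial velocity)
f = 23.54 GHz = 2.354e+10 Hz
fd = 2*f*v/c = 2*2.354e+10*7575.4186/3.0e+08
fd = 1.1888357e+06 Hz

1.1888e+06 Hz


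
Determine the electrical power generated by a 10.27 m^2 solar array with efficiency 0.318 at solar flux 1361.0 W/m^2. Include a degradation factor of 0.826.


P = area * eta * S * degradation
P = 10.27 * 0.318 * 1361.0 * 0.826
P = 3671.4341 W

3671.4341 W


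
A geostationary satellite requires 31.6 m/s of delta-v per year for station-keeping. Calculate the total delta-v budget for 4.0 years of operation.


dV = rate * years = 31.6 * 4.0
dV = 126.4000 m/s

126.4000 m/s


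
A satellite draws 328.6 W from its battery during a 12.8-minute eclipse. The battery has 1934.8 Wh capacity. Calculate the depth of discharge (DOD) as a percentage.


E_used = P * t / 60 = 328.6 * 12.8 / 60 = 70.1013 Wh
DOD = E_used / E_total * 100 = 70.1013 / 1934.8 * 100
DOD = 3.6232 %

3.6232 %


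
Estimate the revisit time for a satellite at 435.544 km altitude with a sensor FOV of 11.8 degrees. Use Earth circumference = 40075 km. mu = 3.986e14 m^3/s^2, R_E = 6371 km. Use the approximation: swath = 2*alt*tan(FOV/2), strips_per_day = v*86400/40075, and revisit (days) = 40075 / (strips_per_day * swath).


swath = 2*435.544*tan(0.1029744) = 90.0182 km
v = sqrt(mu/r) = 7652.5349 m/s = 7.6525 km/s
strips/day = v*86400/40075 = 7.6525*86400/40075 = 16.4985
coverage/day = strips * swath = 16.4985 * 90.0182 = 1485.1687 km
revisit = 40075 / 1485.1687 = 26.9835 days

26.9835 days


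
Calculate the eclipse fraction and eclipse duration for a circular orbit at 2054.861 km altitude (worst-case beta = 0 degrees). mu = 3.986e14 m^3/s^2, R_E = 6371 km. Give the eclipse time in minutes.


r = 8425.8610 km
T = 128.2866 min
Eclipse fraction = arcsin(R_E/r)/pi = arcsin(6371.0000/8425.8610)/pi
= arcsin(0.7561245)/pi = 0.2729096
Eclipse duration = 0.2729096 * 128.2866 = 35.0107 min

35.0107 minutes


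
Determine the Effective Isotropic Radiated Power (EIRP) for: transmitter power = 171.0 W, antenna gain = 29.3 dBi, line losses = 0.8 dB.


Pt = 171.0 W = 22.3300 dBW
EIRP = Pt_dBW + Gt - losses = 22.3300 + 29.3 - 0.8 = 50.8300 dBW

50.8300 dBW


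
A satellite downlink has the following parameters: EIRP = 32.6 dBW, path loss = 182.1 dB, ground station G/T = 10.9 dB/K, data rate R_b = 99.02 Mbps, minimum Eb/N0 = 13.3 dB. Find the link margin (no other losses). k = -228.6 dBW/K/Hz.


C/N0 = EIRP - FSPL + G/T - k = 32.6 - 182.1 + 10.9 - (-228.6)
C/N0 = 90.0000 dB-Hz
R_b = 99.02 Mbps = 9.902e+07 bps -> 10*log10(R_b) = 79.9572 dB-Hz
Eb/N0 = C/N0 - 10*log10(R_b) = 90.0000 - 79.9572 = 10.0428 dB
Margin = Eb/N0 - Eb/N0_req = 10.0428 - 13.3 = -3.2572 dB (negative margin: link does not close)

-3.2572 dB


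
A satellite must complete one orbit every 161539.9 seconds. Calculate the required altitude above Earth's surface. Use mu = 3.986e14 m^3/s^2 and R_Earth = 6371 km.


T = 161539.9 s
r = (mu*T^2/(4*pi^2))^(1/3) = (3.986e14 * 161539.9^2 / (4*pi^2))^(1/3)
r = 6.4108024e+07 m = 64108.0242 km
alt = r - R_E = 64108.0242 - 6371 = 57737.0242 km

57737.0242 km


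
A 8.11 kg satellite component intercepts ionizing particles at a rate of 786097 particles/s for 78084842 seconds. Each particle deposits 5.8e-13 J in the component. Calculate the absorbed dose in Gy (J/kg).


Total energy deposited = rate * time * E_per
  = 786097 * 78084842 * 5.8e-13 = 35.6017 J
Dose = E_total / mass = 35.6017 / 8.11
Dose = 4.3899 Gy

4.3899 Gy


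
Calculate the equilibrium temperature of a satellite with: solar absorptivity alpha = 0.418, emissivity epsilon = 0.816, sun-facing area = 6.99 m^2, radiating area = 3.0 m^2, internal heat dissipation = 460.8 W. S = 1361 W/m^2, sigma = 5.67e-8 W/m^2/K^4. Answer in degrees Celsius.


Numerator = alpha*S*A_sun + Q_int = 0.418*1361*6.99 + 460.8 = 4437.3970 W
Denominator = eps*sigma*A_rad = 0.816*5.67e-8*3.0 = 1.388016e-07 W/K^4
T^4 = 3.1969351e+10 K^4
T = 422.8472 K = 149.6972 C

149.6972 degrees Celsius


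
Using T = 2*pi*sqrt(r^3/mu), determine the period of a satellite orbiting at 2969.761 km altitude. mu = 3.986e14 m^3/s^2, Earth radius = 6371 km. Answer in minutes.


r = 9340.7610 km = 9.340761e+06 m
T = 2*pi*sqrt(r^3/mu) = 2*pi*sqrt(8.1497968e+20 / 3.986e14)
T = 8984.3076 s = 149.7385 min

149.7385 minutes


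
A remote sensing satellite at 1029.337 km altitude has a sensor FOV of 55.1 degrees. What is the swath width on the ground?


FOV = 55.1 deg = 0.9616764 rad
swath = 2 * alt * tan(FOV/2) = 2 * 1029.337 * tan(0.4808382)
swath = 2 * 1029.337 * 0.5216767
swath = 1073.9623 km

1073.9623 km


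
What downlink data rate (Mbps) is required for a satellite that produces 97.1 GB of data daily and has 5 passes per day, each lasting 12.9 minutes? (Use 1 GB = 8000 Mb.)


total contact time = 5 * 12.9 * 60 = 3870.0000 s
data = 97.1 GB = 776800.0000 Mb
rate = 776800.0000 / 3870.0000 = 200.7235 Mbps

200.7235 Mbps


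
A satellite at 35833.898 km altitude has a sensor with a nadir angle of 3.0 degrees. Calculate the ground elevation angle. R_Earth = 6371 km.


r = R_E + alt = 42204.8980 km
Law of sines in the satellite / Earth-center / ground-point triangle:
  sin(nadir)/R_E = sin(90 + el)/r  =>  cos(el) = (r/R_E)*sin(nadir)
cos(el) = (42204.8980 / 6371.0000) * sin(3.0 deg) = 0.3467013
el = arccos(0.3467013) = 69.7143 deg
(Earth-central angle = 90 - nadir - el = 17.2857 deg)

69.7143 degrees


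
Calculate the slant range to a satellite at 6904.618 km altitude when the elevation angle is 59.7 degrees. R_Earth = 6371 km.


h = 6904.618 km, el = 59.7 deg
d = -R_E*sin(el) + sqrt((R_E*sin(el))^2 + 2*R_E*h + h^2)
d = -6371.0000*sin(1.0420) + sqrt((6371.0000*0.8633956)^2 + 2*6371.0000*6904.618 + 6904.618^2)
d = 7379.9132 km

7379.9132 km


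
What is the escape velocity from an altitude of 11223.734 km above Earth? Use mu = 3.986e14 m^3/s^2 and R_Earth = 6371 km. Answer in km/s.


r = 6371.0 + 11223.734 = 17594.7340 km = 1.7594734e+07 m
v_esc = sqrt(2*mu/r) = sqrt(2*3.986e14 / 1.7594734e+07)
v_esc = 6731.1969 m/s = 6.7312 km/s

6.7312 km/s


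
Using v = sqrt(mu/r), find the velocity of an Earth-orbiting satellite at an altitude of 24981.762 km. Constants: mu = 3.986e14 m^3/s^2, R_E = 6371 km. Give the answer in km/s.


r = R_E + alt = 6371.0 + 24981.762 = 31352.7620 km = 3.1352762e+07 m
v = sqrt(mu/r) = sqrt(3.986e14 / 3.1352762e+07) = 3565.5846 m/s = 3.5656 km/s

3.5656 km/s


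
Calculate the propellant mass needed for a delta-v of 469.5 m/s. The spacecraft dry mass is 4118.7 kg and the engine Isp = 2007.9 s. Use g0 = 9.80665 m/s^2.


ve = Isp * g0 = 2007.9 * 9.80665 = 19690.772535 m/s
mass ratio = exp(dv/ve) = exp(469.5/19690.772535) = 1.02413019
m_prop = m_dry * (mr - 1) = 4118.7 * (1.02413019 - 1)
m_prop = 99.3850 kg

99.3850 kg


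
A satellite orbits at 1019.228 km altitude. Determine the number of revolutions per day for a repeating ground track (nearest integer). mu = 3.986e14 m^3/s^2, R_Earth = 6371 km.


r = 7.390228e+06 m
T = 2*pi*sqrt(r^3/mu) = 6322.6330 s = 105.3772 min
revs/day = 1440 / 105.3772 = 13.6652
Rounded: 14 revolutions per day

14 revolutions per day


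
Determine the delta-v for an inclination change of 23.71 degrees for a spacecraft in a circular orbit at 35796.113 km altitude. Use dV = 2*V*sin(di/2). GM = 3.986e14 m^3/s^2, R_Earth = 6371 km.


r = 42167.1130 km = 4.2167113e+07 m
V = sqrt(mu/r) = 3074.5511 m/s
di = 23.71 deg = 0.4138176 rad
dV = 2*V*sin(di/2) = 2*3074.5511*sin(0.2069088)
dV = 1263.2445 m/s = 1.2632 km/s

1.2632 km/s


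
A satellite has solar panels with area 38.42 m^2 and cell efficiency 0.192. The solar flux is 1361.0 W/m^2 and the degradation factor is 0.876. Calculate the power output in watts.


P = area * eta * S * degradation
P = 38.42 * 0.192 * 1361.0 * 0.876
P = 8794.6958 W

8794.6958 W


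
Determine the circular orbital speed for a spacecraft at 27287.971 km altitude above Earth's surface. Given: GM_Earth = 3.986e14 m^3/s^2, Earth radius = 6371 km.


r = R_E + alt = 6371.0 + 27287.971 = 33658.9710 km = 3.3658971e+07 m
v = sqrt(mu/r) = sqrt(3.986e14 / 3.3658971e+07) = 3441.2659 m/s = 3.4413 km/s

3.4413 km/s


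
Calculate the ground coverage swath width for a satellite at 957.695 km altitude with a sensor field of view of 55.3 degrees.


FOV = 55.3 deg = 0.9651671 rad
swath = 2 * alt * tan(FOV/2) = 2 * 957.695 * tan(0.4825835)
swath = 2 * 957.695 * 0.523899
swath = 1003.4710 km

1003.4710 km


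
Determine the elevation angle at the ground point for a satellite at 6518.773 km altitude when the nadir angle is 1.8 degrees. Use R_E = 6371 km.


r = R_E + alt = 12889.7730 km
Law of sines in the satellite / Earth-center / ground-point triangle:
  sin(nadir)/R_E = sin(90 + el)/r  =>  cos(el) = (r/R_E)*sin(nadir)
cos(el) = (12889.7730 / 6371.0000) * sin(1.8 deg) = 0.06355008
el = arccos(0.06355008) = 86.3564 deg
(Earth-central angle = 90 - nadir - el = 1.8436 deg)

86.3564 degrees


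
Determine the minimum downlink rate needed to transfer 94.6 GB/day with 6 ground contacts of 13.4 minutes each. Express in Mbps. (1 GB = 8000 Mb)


total contact time = 6 * 13.4 * 60 = 4824.0000 s
data = 94.6 GB = 756800.0000 Mb
rate = 756800.0000 / 4824.0000 = 156.8823 Mbps

156.8823 Mbps


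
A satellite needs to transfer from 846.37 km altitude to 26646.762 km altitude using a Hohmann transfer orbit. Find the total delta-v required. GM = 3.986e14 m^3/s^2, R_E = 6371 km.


r1 = 7217.3700 km = 7.21737e+06 m
r2 = 33017.7620 km = 3.3017762e+07 m
dv1 = sqrt(mu/r1)*(sqrt(2*r2/(r1+r2)) - 1) = 2089.0748 m/s
dv2 = sqrt(mu/r2)*(1 - sqrt(2*r1/(r1+r2))) = 1393.4026 m/s
total dv = |dv1| + |dv2| = 2089.0748 + 1393.4026 = 3482.4774 m/s = 3.4825 km/s

3.4825 km/s
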